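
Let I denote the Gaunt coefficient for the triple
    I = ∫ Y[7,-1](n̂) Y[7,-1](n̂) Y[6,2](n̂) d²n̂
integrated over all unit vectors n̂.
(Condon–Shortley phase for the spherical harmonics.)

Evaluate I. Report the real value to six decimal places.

Checks pass: Σm=0; 20 even; l₃=6∈[0,14].
(2·7+1)(2·7+1)(2·6+1) = 2925
Δ: 8! 6! 6! / 21! → 1/2444321880
sum: t=1:−1/2612736000 t=2:+1/20736000 t=3:−1/1658880 t=4:+1/746496 t=5:−1/1658880 t=6:+1/20736000 t=7:−1/2612736000 = 1/4354560
3j²(7 7 6; 0 0 0) = Δ·Π!·Σ² = 1000/138567  (sign +1)
sum: t=2:+1/49766400 t=3:−1/3110400 t=4:+1/1327104 t=5:−1/3110400 t=6:+1/49766400 = 1/6635520
3j²(7 7 6; -1 -1 2) = Δ·Π!·Σ² = 350/46189  (sign +1)
combine: 4πI² = 2925·1000/138567·350/46189 = 26250000/164109517
take √, sign +1: I = 0.11282175

0.112822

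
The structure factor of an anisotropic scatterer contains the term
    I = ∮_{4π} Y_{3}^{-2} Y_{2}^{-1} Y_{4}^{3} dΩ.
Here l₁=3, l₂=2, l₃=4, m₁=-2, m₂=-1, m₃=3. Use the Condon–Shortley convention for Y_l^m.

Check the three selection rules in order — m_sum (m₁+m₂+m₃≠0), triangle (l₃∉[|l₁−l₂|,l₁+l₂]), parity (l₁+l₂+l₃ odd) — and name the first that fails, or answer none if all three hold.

parity

Σmᵢ = 0  ✓
l₃∈[|l₁−l₂|,l₁+l₂]=[1,5], have l₃=4  ✓
Σlᵢ = 9 ⇒ odd  ✗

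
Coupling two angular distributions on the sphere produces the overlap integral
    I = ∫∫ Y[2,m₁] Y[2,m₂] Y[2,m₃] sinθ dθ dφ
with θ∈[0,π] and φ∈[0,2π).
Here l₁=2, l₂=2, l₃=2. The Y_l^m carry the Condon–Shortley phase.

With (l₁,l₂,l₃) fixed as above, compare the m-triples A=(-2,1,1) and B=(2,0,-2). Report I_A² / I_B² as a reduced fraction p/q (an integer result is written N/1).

Shared (l₁,l₂,l₃)=(2,2,2): N and (l;000)² cancel in I_A²/I_B².
A: Δ = 2!·2!·2!/7! = 1/630; Racah Σ t=2..2: t=2:+1/4 = 1/4; ⇒ 3j(2 2 2; -2 1 1)² = 3/35, sgn -1
B: Δ = 2!·2!·2!/7! = 1/630; Racah Σ t=0..0: t=0:+1/8 = 1/8; ⇒ 3j(2 2 2; 2 0 -2)² = 2/35, sgn +1
I_A²/I_B² = (3/35)/(2/35) = 3/2

3/2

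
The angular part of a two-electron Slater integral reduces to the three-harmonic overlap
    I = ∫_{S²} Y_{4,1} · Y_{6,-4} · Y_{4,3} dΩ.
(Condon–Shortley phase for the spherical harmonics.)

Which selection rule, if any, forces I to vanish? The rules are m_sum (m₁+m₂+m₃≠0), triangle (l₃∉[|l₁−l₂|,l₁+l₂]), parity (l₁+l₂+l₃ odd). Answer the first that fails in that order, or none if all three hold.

none

Σmᵢ = 0  ✓
l₃∈[|l₁−l₂|,l₁+l₂]=[2,10], have l₃=4  ✓
Σlᵢ = 14 ⇒ even  ✓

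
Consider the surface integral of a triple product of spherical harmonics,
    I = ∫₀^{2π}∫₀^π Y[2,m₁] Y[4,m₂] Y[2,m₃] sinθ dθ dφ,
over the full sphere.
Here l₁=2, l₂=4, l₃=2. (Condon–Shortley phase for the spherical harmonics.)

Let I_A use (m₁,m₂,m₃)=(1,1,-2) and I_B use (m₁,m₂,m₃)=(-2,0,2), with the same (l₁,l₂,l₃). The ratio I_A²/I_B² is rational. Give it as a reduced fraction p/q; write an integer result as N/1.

5/1

l's match ⇒ only the (l;m) 3-j factors differ between A and B.
A: triangle coeff Δ(2,4,2) = 1/630; Σ_t [1,1]: t=1:−1/144 = -1/144; (3j)²=1/126 [(2 4 2; 1 1 -2)], sign=-1
B: triangle coeff Δ(2,4,2) = 1/630; Σ_t [4,4]: t=4:+1/576 = 1/576; (3j)²=1/630 [(2 4 2; -2 0 2)], sign=+1
I_A²/I_B² = (1/126)/(1/630) = 5/1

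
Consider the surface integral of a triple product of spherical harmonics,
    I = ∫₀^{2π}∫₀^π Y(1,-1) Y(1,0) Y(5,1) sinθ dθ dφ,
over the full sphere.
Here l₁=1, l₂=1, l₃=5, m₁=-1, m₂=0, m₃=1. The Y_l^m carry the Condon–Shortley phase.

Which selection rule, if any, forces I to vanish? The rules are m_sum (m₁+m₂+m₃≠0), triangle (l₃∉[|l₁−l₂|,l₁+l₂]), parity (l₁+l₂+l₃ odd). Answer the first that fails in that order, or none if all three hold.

triangle

azimuthal sum: -1 + 0 + 1 = 0  ✓
0 ≤ 5 ≤ 2 (triangle on l)  ✗
L = 1 + 1 + 5 = 7 (odd)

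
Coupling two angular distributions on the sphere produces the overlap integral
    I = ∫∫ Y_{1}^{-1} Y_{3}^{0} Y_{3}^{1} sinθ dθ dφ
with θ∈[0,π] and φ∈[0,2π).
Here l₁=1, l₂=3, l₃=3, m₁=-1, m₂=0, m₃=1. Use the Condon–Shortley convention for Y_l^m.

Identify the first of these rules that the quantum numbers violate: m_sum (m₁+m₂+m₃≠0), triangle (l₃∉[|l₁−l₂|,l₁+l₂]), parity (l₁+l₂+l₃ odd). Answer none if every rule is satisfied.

parity

m₁+m₂+m₃ = -1 + 0 + 1 = 0  ✓
triangle: |1−3|=2 ≤ l₃=3 ≤ 1+3=4  ✓
parity: l₁+l₂+l₃ = 7 is odd  ✗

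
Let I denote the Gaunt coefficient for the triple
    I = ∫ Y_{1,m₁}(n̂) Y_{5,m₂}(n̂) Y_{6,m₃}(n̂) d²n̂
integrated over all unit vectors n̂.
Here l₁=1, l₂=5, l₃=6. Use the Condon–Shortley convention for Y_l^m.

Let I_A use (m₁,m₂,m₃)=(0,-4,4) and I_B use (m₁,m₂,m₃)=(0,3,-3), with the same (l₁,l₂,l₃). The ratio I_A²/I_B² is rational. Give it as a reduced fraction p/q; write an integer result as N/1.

l's match ⇒ only the (l;m) 3-j factors differ between A and B.
A: triangle coeff Δ(1,5,6) = 1/858; Σ_t [0,0]: t=0:+1/362880 = 1/362880; (3j)²=10/429 [(1 5 6; 0 -4 4)], sign=+1
B: triangle coeff Δ(1,5,6) = 1/858; Σ_t [0,0]: t=0:+1/80640 = 1/80640; (3j)²=9/286 [(1 5 6; 0 3 -3)], sign=-1
I_A²/I_B² = (10/429)/(9/286) = 20/27

20/27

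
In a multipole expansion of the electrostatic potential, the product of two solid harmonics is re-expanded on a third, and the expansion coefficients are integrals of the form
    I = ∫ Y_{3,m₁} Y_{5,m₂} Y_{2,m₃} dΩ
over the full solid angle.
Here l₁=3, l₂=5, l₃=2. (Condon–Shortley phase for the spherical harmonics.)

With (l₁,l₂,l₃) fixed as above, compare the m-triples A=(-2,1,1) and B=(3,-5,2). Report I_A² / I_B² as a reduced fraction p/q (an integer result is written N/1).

4/35

Same 3,5,2: normalisation and zero-m 3j drop out of the ratio.
A: Δ: 6! 0! 4! / 11! → 1/2310; sum: t=5:−1/720 = -1/720; 3j²(3 5 2; -2 1 1) = Δ·Π!·Σ² = 4/385  (sign +1)
B: Δ: 6! 0! 4! / 11! → 1/2310; sum: t=0:+1/17280 = 1/17280; 3j²(3 5 2; 3 -5 2) = Δ·Π!·Σ² = 1/11  (sign +1)
I_A²/I_B² = (4/385)/(1/11) = 4/35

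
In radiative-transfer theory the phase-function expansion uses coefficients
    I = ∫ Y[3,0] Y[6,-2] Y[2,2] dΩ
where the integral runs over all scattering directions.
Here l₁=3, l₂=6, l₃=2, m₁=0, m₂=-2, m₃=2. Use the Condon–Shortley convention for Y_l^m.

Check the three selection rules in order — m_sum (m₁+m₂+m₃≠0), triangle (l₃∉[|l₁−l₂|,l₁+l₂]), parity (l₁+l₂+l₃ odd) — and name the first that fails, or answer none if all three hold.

triangle

m₁+m₂+m₃ = 0 − 2 + 2 = 0  ✓
triangle: |3−6|=3 ≤ l₃=2 ≤ 3+6=9  ✗
parity: l₁+l₂+l₃ = 11 is odd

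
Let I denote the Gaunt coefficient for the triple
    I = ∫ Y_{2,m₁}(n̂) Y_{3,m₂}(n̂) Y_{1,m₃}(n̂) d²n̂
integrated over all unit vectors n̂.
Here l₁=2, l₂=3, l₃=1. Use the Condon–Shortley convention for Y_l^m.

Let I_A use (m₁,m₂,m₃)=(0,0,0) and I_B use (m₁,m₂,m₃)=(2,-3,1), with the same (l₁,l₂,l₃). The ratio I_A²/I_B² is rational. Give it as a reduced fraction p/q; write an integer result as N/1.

Same 2,3,1: normalisation and zero-m 3j drop out of the ratio.
A: Δ: 4! 0! 2! / 7! → 1/105; sum: t=2:+1/4 = 1/4; 3j²(2 3 1; 0 0 0) = Δ·Π!·Σ² = 3/35  (sign -1)
B: Δ: 4! 0! 2! / 7! → 1/105; sum: t=0:+1/48 = 1/48; 3j²(2 3 1; 2 -3 1) = Δ·Π!·Σ² = 1/7  (sign +1)
I_A²/I_B² = (3/35)/(1/7) = 3/5

3/5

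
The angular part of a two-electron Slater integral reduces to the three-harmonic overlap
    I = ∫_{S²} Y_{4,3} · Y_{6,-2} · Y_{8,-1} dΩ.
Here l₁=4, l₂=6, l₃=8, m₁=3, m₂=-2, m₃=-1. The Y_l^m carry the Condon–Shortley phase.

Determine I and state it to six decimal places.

m-sum 0 ✓  L=18 even ✓  2≤8≤10 ✓
Π(2lᵢ+1) = 9×13×17 = 1989
triangle coeff Δ(4,6,8) = 1/23279256
Σ_t [0,2]: t=0:+1/1658880 t=1:−1/518400 t=2:+1/1658880 = -1/1382400
(3j)²=504/46189 [(4 6 8; 0 0 0)], sign=-1
Σ_t [0,1]: t=0:+1/4147200 t=1:−1/21772800 = 17/87091200
(3j)²=119/8151 [(4 6 8; 3 -2 -1)], sign=-1
⇒ 4πI² = 179928/567853
I = (+1)√(179928/567853/(4π)) = 0.15879122

0.158791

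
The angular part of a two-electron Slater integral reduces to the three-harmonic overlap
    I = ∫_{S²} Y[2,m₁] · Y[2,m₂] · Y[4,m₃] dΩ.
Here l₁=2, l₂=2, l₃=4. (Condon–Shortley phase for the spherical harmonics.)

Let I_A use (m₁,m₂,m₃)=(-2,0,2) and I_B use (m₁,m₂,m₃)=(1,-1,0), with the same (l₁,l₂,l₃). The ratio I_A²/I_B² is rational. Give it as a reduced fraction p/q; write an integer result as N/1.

15/16

l's match ⇒ only the (l;m) 3-j factors differ between A and B.
A: triangle coeff Δ(2,2,4) = 1/630; Σ_t [0,0]: t=0:+1/96 = 1/96; (3j)²=1/42 [(2 2 4; -2 0 2)], sign=+1
B: triangle coeff Δ(2,2,4) = 1/630; Σ_t [0,0]: t=0:+1/36 = 1/36; (3j)²=8/315 [(2 2 4; 1 -1 0)], sign=+1
I_A²/I_B² = (1/42)/(8/315) = 15/16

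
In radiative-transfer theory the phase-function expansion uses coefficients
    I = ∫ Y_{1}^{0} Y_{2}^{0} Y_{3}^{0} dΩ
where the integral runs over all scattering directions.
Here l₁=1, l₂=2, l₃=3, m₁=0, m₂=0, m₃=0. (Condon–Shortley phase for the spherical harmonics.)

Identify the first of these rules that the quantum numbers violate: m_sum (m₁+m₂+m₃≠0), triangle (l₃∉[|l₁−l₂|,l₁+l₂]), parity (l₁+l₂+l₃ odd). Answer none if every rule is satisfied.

none

Σmᵢ = 0  ✓
l₃∈[|l₁−l₂|,l₁+l₂]=[1,3], have l₃=3  ✓
Σlᵢ = 6 ⇒ even  ✓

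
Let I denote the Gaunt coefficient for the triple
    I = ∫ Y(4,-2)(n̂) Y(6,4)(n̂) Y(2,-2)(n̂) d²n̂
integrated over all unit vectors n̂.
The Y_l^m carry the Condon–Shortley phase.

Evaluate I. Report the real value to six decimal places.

0.230476

Checks pass: Σm=0; 12 even; l₃=2∈[2,10].
(2·4+1)(2·6+1)(2·2+1) = 585
Δ: 8! 0! 4! / 13! → 1/6435
sum: t=4:+1/2304 = 1/2304
3j²(4 6 2; 0 0 0) = Δ·Π!·Σ² = 5/143  (sign +1)
sum: t=6:+1/34560 = 1/34560
3j²(4 6 2; -2 4 -2) = Δ·Π!·Σ² = 14/429  (sign +1)
combine: 4πI² = 585·5/143·14/429 = 1050/1573
take √, sign +1: I = 0.23047581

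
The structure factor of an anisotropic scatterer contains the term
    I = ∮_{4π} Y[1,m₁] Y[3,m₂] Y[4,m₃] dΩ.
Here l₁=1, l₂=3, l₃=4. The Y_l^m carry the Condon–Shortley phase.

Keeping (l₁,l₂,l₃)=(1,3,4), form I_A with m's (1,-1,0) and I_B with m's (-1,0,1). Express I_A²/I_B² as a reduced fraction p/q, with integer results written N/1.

3/5

Shared (l₁,l₂,l₃)=(1,3,4): N and (l;000)² cancel in I_A²/I_B².
A: Δ = 0!·2!·6!/9! = 1/252; Racah Σ t=0..0: t=0:+1/96 = 1/96; ⇒ 3j(1 3 4; 1 -1 0)² = 1/42, sgn +1
B: Δ = 0!·2!·6!/9! = 1/252; Racah Σ t=0..0: t=0:+1/72 = 1/72; ⇒ 3j(1 3 4; -1 0 1)² = 5/126, sgn -1
I_A²/I_B² = (1/42)/(5/126) = 3/5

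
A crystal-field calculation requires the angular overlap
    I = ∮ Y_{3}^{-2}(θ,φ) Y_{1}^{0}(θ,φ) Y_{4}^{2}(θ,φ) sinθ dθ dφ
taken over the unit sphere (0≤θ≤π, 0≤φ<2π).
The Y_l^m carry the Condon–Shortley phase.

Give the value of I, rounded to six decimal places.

0.213244

Checks pass: Σm=0; 8 even; l₃=4∈[2,4].
(2·3+1)(2·1+1)(2·4+1) = 189
Δ: 0! 6! 2! / 9! → 1/252
sum: t=0:+1/36 = 1/36
3j²(3 1 4; 0 0 0) = Δ·Π!·Σ² = 4/63  (sign +1)
sum: t=0:+1/120 = 1/120
3j²(3 1 4; -2 0 2) = Δ·Π!·Σ² = 1/21  (sign +1)
combine: 4πI² = 189·4/63·1/21 = 4/7
take √, sign +1: I = 0.21324362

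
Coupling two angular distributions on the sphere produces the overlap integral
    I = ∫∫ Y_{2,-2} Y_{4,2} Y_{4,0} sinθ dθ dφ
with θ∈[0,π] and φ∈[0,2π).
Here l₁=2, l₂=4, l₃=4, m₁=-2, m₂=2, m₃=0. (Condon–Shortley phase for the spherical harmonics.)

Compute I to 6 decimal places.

Checks pass: Σm=0; 10 even; l₃=4∈[2,6].
(2·2+1)(2·4+1)(2·4+1) = 405
Δ: 2! 2! 6! / 11! → 1/13860
sum: t=0:+1/192 t=1:−1/36 t=2:+1/192 = -5/288
3j²(2 4 4; 0 0 0) = Δ·Π!·Σ² = 20/693  (sign -1)
sum: t=2:+1/192 = 1/192
3j²(2 4 4; -2 2 0) = Δ·Π!·Σ² = 3/77  (sign +1)
combine: 4πI² = 405·20/693·3/77 = 2700/5929
take √, sign -1: I = -0.19036462

-0.190365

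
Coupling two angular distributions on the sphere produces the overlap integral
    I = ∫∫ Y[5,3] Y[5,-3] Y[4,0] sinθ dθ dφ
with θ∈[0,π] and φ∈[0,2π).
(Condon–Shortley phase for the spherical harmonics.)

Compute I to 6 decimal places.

m-sum 0 ✓  L=14 even ✓  0≤4≤10 ✓
Π(2lᵢ+1) = 11×11×9 = 1089
triangle coeff Δ(5,5,4) = 1/3153150
Σ_t [1,5]: t=1:−1/69120 t=2:+1/1728 t=3:−1/576 t=4:+1/1728 t=5:−1/69120 = -7/11520
(3j)²=2/143 [(5 5 4; 0 0 0)], sign=-1
Σ_t [0,2]: t=0:+1/11520 t=1:−1/4320 t=2:+1/27648 = -1/9216
(3j)²=2/143 [(5 5 4; 3 -3 0)], sign=-1
⇒ 4πI² = 36/169
I = (+1)√(36/169/(4π)) = 0.13019760

0.130198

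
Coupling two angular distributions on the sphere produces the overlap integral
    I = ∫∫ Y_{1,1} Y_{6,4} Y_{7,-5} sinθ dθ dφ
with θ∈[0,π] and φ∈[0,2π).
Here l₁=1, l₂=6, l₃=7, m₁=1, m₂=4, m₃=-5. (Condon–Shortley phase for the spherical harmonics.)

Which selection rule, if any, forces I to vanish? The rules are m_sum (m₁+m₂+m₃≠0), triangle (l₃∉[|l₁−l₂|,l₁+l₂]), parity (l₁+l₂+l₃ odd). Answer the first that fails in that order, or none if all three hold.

Σmᵢ = 0  ✓
l₃∈[|l₁−l₂|,l₁+l₂]=[5,7], have l₃=7  ✓
Σlᵢ = 14 ⇒ even  ✓

none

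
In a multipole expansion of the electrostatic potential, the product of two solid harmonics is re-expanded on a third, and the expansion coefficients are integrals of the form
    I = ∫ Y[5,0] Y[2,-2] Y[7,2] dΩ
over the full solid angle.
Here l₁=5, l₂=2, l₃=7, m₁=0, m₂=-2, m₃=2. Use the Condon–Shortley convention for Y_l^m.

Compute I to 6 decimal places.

0.127204

m-sum 0 ✓  L=14 even ✓  3≤7≤7 ✓
Π(2lᵢ+1) = 11×5×15 = 825
triangle coeff Δ(5,2,7) = 1/15015
Σ_t [0,0]: t=0:+1/57600 = 1/57600
(3j)²=21/715 [(5 2 7; 0 0 0)], sign=-1
Σ_t [0,0]: t=0:+1/345600 = 1/345600
(3j)²=6/715 [(5 2 7; 0 -2 2)], sign=-1
⇒ 4πI² = 378/1859
I = (+1)√(378/1859/(4π)) = 0.12720415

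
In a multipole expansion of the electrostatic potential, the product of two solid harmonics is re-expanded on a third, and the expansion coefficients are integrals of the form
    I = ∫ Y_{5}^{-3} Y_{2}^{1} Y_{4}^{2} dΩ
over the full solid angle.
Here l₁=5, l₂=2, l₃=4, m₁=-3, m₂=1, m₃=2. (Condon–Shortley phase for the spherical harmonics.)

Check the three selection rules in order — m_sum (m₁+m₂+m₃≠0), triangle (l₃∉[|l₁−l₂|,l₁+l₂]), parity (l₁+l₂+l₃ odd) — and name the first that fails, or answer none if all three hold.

parity

Σmᵢ = 0  ✓
l₃∈[|l₁−l₂|,l₁+l₂]=[3,7], have l₃=4  ✓
Σlᵢ = 11 ⇒ odd  ✗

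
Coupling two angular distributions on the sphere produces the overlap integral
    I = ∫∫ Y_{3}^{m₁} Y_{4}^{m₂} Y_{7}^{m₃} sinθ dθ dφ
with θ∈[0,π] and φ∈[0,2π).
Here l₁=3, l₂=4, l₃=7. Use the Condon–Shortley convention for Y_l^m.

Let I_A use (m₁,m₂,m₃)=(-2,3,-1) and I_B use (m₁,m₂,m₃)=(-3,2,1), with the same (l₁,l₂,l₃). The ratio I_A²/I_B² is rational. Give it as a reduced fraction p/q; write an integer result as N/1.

Shared (l₁,l₂,l₃)=(3,4,7): N and (l;000)² cancel in I_A²/I_B².
A: Δ = 0!·6!·8!/15! = 1/45045; Racah Σ t=0..0: t=0:+1/604800 = 1/604800; ⇒ 3j(3 4 7; -2 3 -1)² = 16/15015, sgn +1
B: Δ = 0!·6!·8!/15! = 1/45045; Racah Σ t=0..0: t=0:+1/1036800 = 1/1036800; ⇒ 3j(3 4 7; -3 2 1)² = 4/6435, sgn +1
I_A²/I_B² = (16/15015)/(4/6435) = 12/7

12/7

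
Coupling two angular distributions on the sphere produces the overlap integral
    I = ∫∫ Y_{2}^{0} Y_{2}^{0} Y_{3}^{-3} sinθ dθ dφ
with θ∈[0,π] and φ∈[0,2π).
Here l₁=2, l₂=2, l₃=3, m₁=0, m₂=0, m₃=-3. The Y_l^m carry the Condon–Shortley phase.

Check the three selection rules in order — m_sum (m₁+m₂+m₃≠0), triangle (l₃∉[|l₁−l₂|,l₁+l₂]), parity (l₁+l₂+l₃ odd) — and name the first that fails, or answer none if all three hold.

m₁+m₂+m₃ = 0 + 0 − 3 = -3  ✗
triangle: |2−2|=0 ≤ l₃=3 ≤ 2+2=4
parity: l₁+l₂+l₃ = 7 is odd

m_sum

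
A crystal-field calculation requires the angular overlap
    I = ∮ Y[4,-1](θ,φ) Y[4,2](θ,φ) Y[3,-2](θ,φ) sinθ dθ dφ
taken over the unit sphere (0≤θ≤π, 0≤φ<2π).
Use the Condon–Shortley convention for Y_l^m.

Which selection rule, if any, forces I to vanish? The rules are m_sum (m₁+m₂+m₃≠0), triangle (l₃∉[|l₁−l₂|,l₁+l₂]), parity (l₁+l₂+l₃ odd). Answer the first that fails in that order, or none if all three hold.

m_sum

azimuthal sum: -1 + 2 − 2 = -1  ✗
0 ≤ 3 ≤ 8 (triangle on l)
L = 4 + 4 + 3 = 11 (odd)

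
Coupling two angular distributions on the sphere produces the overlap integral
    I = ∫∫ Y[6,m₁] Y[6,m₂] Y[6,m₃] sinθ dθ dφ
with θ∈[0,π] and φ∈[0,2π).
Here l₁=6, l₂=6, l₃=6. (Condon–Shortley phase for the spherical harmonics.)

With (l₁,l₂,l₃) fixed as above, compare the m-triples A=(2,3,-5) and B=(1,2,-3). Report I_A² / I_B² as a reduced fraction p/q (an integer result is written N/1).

Same 6,6,6: normalisation and zero-m 3j drop out of the ratio.
A: Δ: 6! 6! 6! / 19! → 1/325909584; sum: t=3:−1/3110400 t=4:+1/4147200 = -1/12441600; 3j²(6 6 6; 2 3 -5) = Δ·Π!·Σ² = 7/4199  (sign +1)
B: Δ: 6! 6! 6! / 19! → 1/325909584; sum: t=2:+1/1244160 t=3:−1/207360 t=4:+1/276480 t=5:−1/3110400 = -1/1382400; 3j²(6 6 6; 1 2 -3) = Δ·Π!·Σ² = 189/92378  (sign +1)
I_A²/I_B² = (7/4199)/(189/92378) = 22/27

22/27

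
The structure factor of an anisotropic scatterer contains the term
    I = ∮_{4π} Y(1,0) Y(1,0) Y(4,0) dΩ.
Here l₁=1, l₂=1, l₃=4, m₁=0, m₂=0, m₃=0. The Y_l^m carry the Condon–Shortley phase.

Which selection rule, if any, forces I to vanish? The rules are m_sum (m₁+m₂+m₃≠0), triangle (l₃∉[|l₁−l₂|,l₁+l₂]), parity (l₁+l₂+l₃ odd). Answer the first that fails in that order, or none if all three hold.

azimuthal sum: 0 + 0 + 0 = 0  ✓
0 ≤ 4 ≤ 2 (triangle on l)  ✗
L = 1 + 1 + 4 = 6 (even)

triangle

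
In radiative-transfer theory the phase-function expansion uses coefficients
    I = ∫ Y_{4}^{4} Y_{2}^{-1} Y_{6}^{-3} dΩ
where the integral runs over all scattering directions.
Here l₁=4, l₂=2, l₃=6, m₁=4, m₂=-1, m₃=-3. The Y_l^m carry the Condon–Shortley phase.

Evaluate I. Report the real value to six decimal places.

-0.047713

Checks pass: Σm=0; 12 even; l₃=6∈[2,6].
(2·4+1)(2·2+1)(2·6+1) = 585
Δ: 0! 8! 4! / 13! → 1/6435
sum: t=0:+1/2304 = 1/2304
3j²(4 2 6; 0 0 0) = Δ·Π!·Σ² = 5/143  (sign +1)
sum: t=0:+1/241920 = 1/241920
3j²(4 2 6; 4 -1 -3) = Δ·Π!·Σ² = 1/715  (sign -1)
combine: 4πI² = 585·5/143·1/715 = 45/1573
take √, sign -1: I = -0.04771303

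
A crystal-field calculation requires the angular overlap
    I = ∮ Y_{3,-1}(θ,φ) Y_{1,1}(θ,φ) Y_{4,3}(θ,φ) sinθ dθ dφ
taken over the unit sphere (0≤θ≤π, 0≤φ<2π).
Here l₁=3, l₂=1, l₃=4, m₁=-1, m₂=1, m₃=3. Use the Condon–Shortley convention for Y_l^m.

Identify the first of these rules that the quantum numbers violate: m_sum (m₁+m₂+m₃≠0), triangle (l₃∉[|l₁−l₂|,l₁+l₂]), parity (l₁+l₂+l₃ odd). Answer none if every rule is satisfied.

m_sum

Σmᵢ = 3  ✗
l₃∈[|l₁−l₂|,l₁+l₂]=[2,4], have l₃=4
Σlᵢ = 8 ⇒ even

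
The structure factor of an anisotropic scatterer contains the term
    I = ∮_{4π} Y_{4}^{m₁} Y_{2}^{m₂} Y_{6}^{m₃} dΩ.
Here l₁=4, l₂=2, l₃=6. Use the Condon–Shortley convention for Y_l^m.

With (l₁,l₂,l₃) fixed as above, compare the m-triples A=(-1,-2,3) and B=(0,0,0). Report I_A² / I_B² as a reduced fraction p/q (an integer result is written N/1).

14/25

Shared (l₁,l₂,l₃)=(4,2,6): N and (l;000)² cancel in I_A²/I_B².
A: Δ = 0!·8!·4!/13! = 1/6435; Racah Σ t=0..0: t=0:+1/17280 = 1/17280; ⇒ 3j(4 2 6; -1 -2 3)² = 14/715, sgn -1
B: Δ = 0!·8!·4!/13! = 1/6435; Racah Σ t=0..0: t=0:+1/2304 = 1/2304; ⇒ 3j(4 2 6; 0 0 0)² = 5/143, sgn +1
I_A²/I_B² = (14/715)/(5/143) = 14/25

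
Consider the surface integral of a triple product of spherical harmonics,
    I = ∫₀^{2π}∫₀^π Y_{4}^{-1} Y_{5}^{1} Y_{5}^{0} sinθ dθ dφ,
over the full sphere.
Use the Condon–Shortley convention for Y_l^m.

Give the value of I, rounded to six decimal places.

Checks pass: Σm=0; 14 even; l₃=5∈[1,9].
(2·4+1)(2·5+1)(2·5+1) = 1089
Δ: 4! 4! 6! / 15! → 1/3153150
sum: t=0:+1/69120 t=1:−1/1728 t=2:+1/576 t=3:−1/1728 t=4:+1/69120 = 7/11520
3j²(4 5 5; 0 0 0) = Δ·Π!·Σ² = 2/143  (sign -1)
sum: t=1:−1/17280 t=2:+1/1152 t=3:−1/864 t=4:+1/6912 = -7/34560
3j²(4 5 5; -1 1 0) = Δ·Π!·Σ² = 1/429  (sign +1)
combine: 4πI² = 1089·2/143·1/429 = 6/169
take √, sign -1: I = -0.05315295

-0.053153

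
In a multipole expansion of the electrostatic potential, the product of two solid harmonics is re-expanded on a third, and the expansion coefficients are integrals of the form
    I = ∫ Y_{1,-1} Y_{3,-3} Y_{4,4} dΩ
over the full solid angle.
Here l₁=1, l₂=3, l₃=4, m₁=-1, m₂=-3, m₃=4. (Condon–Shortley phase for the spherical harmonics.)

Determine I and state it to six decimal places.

0.325735

Checks pass: Σm=0; 8 even; l₃=4∈[2,4].
(2·1+1)(2·3+1)(2·4+1) = 189
Δ: 0! 2! 6! / 9! → 1/252
sum: t=0:+1/36 = 1/36
3j²(1 3 4; 0 0 0) = Δ·Π!·Σ² = 4/63  (sign +1)
sum: t=0:+1/1440 = 1/1440
3j²(1 3 4; -1 -3 4) = Δ·Π!·Σ² = 1/9  (sign +1)
combine: 4πI² = 189·4/63·1/9 = 4/3
take √, sign +1: I = 0.32573501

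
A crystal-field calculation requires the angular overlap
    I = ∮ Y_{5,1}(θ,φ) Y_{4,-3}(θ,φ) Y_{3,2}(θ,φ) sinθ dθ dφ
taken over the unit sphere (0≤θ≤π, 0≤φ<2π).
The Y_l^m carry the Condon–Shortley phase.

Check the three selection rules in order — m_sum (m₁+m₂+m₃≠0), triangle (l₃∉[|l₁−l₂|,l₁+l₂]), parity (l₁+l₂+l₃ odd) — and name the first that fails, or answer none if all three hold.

azimuthal sum: 1 − 3 + 2 = 0  ✓
1 ≤ 3 ≤ 9 (triangle on l)  ✓
L = 5 + 4 + 3 = 12 (even)  ✓

none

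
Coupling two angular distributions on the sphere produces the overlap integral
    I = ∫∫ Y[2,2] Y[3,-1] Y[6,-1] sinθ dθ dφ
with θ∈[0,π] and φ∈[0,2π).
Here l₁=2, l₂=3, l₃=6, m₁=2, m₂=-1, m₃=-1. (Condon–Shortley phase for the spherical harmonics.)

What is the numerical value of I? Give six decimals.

triangle: need 1≤l₃≤5, have 6; I=0

0.000000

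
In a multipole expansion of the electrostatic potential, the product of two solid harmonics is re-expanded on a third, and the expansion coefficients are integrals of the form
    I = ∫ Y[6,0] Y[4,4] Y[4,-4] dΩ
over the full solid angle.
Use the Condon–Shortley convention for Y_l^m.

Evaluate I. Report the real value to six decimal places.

-0.028451

m-sum 0 ✓  L=14 even ✓  2≤4≤10 ✓
Π(2lᵢ+1) = 13×9×9 = 1053
triangle coeff Δ(6,4,4) = 1/1261260
Σ_t [2,4]: t=2:+1/4608 t=3:−1/1296 t=4:+1/4608 = -7/20736
(3j)²=20/1287 [(6 4 4; 0 0 0)], sign=-1
Σ_t [6,6]: t=6:+1/1036800 = 1/1036800
(3j)²=4/6435 [(6 4 4; 0 4 -4)], sign=+1
⇒ 4πI² = 16/1573
I = (-1)√(16/1573/(4π)) = -0.02845055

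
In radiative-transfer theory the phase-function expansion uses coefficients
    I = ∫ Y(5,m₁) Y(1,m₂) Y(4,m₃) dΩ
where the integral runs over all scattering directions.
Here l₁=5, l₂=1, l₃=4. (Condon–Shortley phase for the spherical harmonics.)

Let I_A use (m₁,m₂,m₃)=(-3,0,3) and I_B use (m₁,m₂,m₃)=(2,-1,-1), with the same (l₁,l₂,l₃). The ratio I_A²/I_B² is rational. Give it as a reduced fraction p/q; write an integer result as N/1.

Same 5,1,4: normalisation and zero-m 3j drop out of the ratio.
A: Δ: 2! 8! 0! / 11! → 1/495; sum: t=1:−1/5040 = -1/5040; 3j²(5 1 4; -3 0 3) = Δ·Π!·Σ² = 16/495  (sign +1)
B: Δ: 2! 8! 0! / 11! → 1/495; sum: t=0:+1/1440 = 1/1440; 3j²(5 1 4; 2 -1 -1) = Δ·Π!·Σ² = 7/165  (sign -1)
I_A²/I_B² = (16/495)/(7/165) = 16/21

16/21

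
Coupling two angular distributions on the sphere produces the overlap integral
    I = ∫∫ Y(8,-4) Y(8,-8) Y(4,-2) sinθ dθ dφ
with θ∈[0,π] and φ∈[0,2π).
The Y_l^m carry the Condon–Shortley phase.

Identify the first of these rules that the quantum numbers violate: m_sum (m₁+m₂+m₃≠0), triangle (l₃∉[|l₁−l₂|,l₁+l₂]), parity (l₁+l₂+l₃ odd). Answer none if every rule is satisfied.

m_sum

Σmᵢ = -14  ✗
l₃∈[|l₁−l₂|,l₁+l₂]=[0,16], have l₃=4
Σlᵢ = 20 ⇒ even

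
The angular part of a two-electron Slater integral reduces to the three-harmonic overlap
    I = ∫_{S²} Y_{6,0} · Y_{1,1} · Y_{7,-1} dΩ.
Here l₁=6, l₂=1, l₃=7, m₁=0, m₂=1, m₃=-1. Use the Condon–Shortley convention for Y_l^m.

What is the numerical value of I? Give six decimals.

-0.185147

Checks pass: Σm=0; 14 even; l₃=7∈[5,7].
(2·6+1)(2·1+1)(2·7+1) = 585
Δ: 0! 12! 2! / 15! → 1/1365
sum: t=0:+1/518400 = 1/518400
3j²(6 1 7; 0 0 0) = Δ·Π!·Σ² = 7/195  (sign -1)
sum: t=0:+1/1036800 = 1/1036800
3j²(6 1 7; 0 1 -1) = Δ·Π!·Σ² = 4/195  (sign +1)
combine: 4πI² = 585·7/195·4/195 = 28/65
take √, sign -1: I = -0.18514731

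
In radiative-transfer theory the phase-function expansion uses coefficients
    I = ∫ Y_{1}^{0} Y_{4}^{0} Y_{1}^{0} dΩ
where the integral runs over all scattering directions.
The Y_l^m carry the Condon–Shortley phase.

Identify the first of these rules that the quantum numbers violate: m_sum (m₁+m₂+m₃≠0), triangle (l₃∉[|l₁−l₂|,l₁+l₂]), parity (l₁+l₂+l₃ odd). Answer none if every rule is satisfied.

triangle

Σmᵢ = 0  ✓
l₃∈[|l₁−l₂|,l₁+l₂]=[3,5], have l₃=1  ✗
Σlᵢ = 6 ⇒ even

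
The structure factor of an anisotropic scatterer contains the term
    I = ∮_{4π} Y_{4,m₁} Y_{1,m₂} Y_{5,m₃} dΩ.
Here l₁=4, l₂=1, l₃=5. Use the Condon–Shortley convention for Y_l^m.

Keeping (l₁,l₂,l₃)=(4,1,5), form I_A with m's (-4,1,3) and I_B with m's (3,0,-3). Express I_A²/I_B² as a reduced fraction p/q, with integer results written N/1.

1/16

l's match ⇒ only the (l;m) 3-j factors differ between A and B.
A: triangle coeff Δ(4,1,5) = 1/495; Σ_t [0,0]: t=0:+1/80640 = 1/80640; (3j)²=1/495 [(4 1 5; -4 1 3)], sign=+1
B: triangle coeff Δ(4,1,5) = 1/495; Σ_t [0,0]: t=0:+1/5040 = 1/5040; (3j)²=16/495 [(4 1 5; 3 0 -3)], sign=+1
I_A²/I_B² = (1/495)/(16/495) = 1/16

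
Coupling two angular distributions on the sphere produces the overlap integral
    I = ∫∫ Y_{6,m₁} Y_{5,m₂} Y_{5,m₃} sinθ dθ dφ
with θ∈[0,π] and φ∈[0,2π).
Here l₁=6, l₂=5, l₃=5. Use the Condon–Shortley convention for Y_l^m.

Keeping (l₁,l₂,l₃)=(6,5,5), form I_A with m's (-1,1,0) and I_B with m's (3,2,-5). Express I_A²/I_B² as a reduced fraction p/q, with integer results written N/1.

Shared (l₁,l₂,l₃)=(6,5,5): N and (l;000)² cancel in I_A²/I_B².
A: Δ = 6!·6!·4!/17! = 1/28588560; Racah Σ t=2..6: t=2:+1/138240 t=3:−1/10368 t=4:+1/6912 t=5:−1/34560 t=6:+1/2073600 = 7/259200; ⇒ 3j(6 5 5; -1 1 0)² = 28/7293, sgn -1
B: Δ = 6!·6!·4!/17! = 1/28588560; Racah Σ t=3..3: t=3:−1/622080 = -1/622080; ⇒ 3j(6 5 5; 3 2 -5)² = 105/4862, sgn -1
I_A²/I_B² = (28/7293)/(105/4862) = 8/45

8/45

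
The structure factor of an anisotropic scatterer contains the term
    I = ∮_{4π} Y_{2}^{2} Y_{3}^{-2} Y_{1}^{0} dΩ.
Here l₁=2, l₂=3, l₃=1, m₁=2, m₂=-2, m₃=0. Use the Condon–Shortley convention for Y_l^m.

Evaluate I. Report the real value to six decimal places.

0.184674

m-sum 0 ✓  L=6 even ✓  1≤1≤5 ✓
Π(2lᵢ+1) = 5×7×3 = 105
triangle coeff Δ(2,3,1) = 1/105
Σ_t [2,2]: t=2:+1/4 = 1/4
(3j)²=3/35 [(2 3 1; 0 0 0)], sign=-1
Σ_t [0,0]: t=0:+1/24 = 1/24
(3j)²=1/21 [(2 3 1; 2 -2 0)], sign=-1
⇒ 4πI² = 3/7
I = (+1)√(3/7/(4π)) = 0.18467439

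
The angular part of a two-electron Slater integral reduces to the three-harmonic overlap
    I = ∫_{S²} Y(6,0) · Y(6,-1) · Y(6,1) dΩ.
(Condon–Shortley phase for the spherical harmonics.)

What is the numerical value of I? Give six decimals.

-0.057253

Rules hold: Σm=0, L=18 even, 0≤6≤12.
N = 13·13·13 = 2197
Δ = 6!·6!·6!/19! = 1/325909584
Racah Σ t=0..6: t=0:+1/373248000 t=1:−1/1728000 t=2:+1/110592 t=3:−1/46656 t=4:+1/110592 t=5:−1/1728000 t=6:+1/373248000 = -7/1555200
⇒ 3j(6 6 6; 0 0 0)² = 400/46189, sgn -1
Racah Σ t=0..5: t=0:+1/62208000 t=1:−1/691200 t=2:+1/82944 t=3:−1/62208 t=4:+1/276480 t=5:−1/10368000 = -1/518400
⇒ 3j(6 6 6; 0 -1 1)² = 100/46189, sgn +1
4πI² = N·(3j₀)²·(3jₘ)² = 520000/12623809
I = -1·√(0.041192/4π) = -0.05725343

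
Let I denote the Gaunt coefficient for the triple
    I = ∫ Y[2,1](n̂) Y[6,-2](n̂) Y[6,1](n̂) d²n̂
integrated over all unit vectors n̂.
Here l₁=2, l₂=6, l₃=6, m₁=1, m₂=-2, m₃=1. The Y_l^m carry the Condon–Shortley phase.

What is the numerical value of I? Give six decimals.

0.088837

m-sum 0 ✓  L=14 even ✓  4≤6≤8 ✓
Π(2lᵢ+1) = 5×13×13 = 845
triangle coeff Δ(2,6,6) = 1/90090
Σ_t [0,2]: t=0:+1/69120 t=1:−1/14400 t=2:+1/69120 = -7/172800
(3j)²=14/715 [(2 6 6; 0 0 0)], sign=-1
Σ_t [0,1]: t=0:+1/34560 t=1:−1/60480 = 1/80640
(3j)²=6/1001 [(2 6 6; 1 -2 1)], sign=-1
⇒ 4πI² = 12/121
I = (+1)√(12/121/(4π)) = 0.08883682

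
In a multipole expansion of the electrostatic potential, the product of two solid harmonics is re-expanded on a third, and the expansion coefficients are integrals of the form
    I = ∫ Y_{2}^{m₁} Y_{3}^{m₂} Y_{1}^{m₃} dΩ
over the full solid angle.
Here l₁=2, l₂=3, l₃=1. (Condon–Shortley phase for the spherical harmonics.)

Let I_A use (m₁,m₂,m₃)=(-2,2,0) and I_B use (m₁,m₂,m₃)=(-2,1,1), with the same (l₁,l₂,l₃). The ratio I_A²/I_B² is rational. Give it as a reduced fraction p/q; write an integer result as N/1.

5/1

Same 2,3,1: normalisation and zero-m 3j drop out of the ratio.
A: Δ: 4! 0! 2! / 7! → 1/105; sum: t=4:+1/24 = 1/24; 3j²(2 3 1; -2 2 0) = Δ·Π!·Σ² = 1/21  (sign -1)
B: Δ: 4! 0! 2! / 7! → 1/105; sum: t=4:+1/48 = 1/48; 3j²(2 3 1; -2 1 1) = Δ·Π!·Σ² = 1/105  (sign +1)
I_A²/I_B² = (1/21)/(1/105) = 5/1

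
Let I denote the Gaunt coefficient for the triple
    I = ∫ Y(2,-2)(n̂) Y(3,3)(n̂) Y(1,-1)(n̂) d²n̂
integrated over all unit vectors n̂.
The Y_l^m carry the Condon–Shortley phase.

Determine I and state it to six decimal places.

-0.319865

Checks pass: Σm=0; 6 even; l₃=1∈[1,5].
(2·2+1)(2·3+1)(2·1+1) = 105
Δ: 4! 0! 2! / 7! → 1/105
sum: t=2:+1/4 = 1/4
3j²(2 3 1; 0 0 0) = Δ·Π!·Σ² = 3/35  (sign -1)
sum: t=4:+1/48 = 1/48
3j²(2 3 1; -2 3 -1) = Δ·Π!·Σ² = 1/7  (sign +1)
combine: 4πI² = 105·3/35·1/7 = 9/7
take √, sign -1: I = -0.31986543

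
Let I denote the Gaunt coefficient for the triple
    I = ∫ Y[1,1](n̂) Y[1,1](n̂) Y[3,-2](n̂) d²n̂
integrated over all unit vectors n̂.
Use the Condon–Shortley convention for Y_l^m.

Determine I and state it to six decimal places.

0.000000

|1−1|≤3≤1+1 violated ⇒ I = 0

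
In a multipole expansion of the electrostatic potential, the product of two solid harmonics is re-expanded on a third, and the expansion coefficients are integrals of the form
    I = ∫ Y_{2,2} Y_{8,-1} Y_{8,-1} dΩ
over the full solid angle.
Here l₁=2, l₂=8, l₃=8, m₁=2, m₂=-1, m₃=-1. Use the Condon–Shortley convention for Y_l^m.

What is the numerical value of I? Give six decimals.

Rules hold: Σm=0, L=18 even, 6≤8≤10.
N = 5·17·17 = 1445
Δ = 2!·2!·14!/19! = 1/348840
Racah Σ t=0..2: t=0:+1/116121600 t=1:−1/25401600 t=2:+1/116121600 = -1/45158400
⇒ 3j(2 8 8; 0 0 0)² = 24/1615, sgn -1
Racah Σ t=0..0: t=0:+1/101606400 = 1/101606400
⇒ 3j(2 8 8; 2 -1 -1)² = 36/1615, sgn -1
4πI² = N·(3j₀)²·(3jₘ)² = 864/1805
I = +1·√(0.47867/4π) = 0.19517012

0.195170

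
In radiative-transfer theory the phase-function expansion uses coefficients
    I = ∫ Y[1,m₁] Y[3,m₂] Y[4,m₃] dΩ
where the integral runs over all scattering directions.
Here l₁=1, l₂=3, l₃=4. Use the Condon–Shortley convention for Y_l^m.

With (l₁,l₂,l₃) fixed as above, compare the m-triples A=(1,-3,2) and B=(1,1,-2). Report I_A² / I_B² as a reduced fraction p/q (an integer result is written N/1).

1/15

Shared (l₁,l₂,l₃)=(1,3,4): N and (l;000)² cancel in I_A²/I_B².
A: Δ = 0!·2!·6!/9! = 1/252; Racah Σ t=0..0: t=0:+1/1440 = 1/1440; ⇒ 3j(1 3 4; 1 -3 2)² = 1/252, sgn +1
B: Δ = 0!·2!·6!/9! = 1/252; Racah Σ t=0..0: t=0:+1/96 = 1/96; ⇒ 3j(1 3 4; 1 1 -2)² = 5/84, sgn +1
I_A²/I_B² = (1/252)/(5/84) = 1/15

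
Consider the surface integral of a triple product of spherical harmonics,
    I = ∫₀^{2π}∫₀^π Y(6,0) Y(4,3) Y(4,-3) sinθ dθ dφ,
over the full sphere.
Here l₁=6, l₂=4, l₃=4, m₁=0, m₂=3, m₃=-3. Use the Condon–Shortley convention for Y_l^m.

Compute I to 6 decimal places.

-0.120915

Rules hold: Σm=0, L=14 even, 2≤4≤10.
N = 13·9·9 = 1053
Δ = 6!·6!·2!/15! = 1/1261260
Racah Σ t=2..4: t=2:+1/4608 t=3:−1/1296 t=4:+1/4608 = -7/20736
⇒ 3j(6 4 4; 0 0 0)² = 20/1287, sgn -1
Racah Σ t=5..6: t=5:−1/28800 t=6:+1/518400 = -17/518400
⇒ 3j(6 4 4; 0 3 -3)² = 289/25740, sgn +1
4πI² = N·(3j₀)²·(3jₘ)² = 289/1573
I = -1·√(0.183725/4π) = -0.12091485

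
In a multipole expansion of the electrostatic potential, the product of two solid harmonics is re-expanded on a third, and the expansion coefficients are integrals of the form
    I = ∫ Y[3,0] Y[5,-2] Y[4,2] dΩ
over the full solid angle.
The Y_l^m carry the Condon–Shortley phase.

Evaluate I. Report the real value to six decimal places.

0.022664

Checks pass: Σm=0; 12 even; l₃=4∈[2,8].
(2·3+1)(2·5+1)(2·4+1) = 693
Δ: 4! 2! 6! / 13! → 1/180180
sum: t=1:−1/576 t=2:+1/144 t=3:−1/576 = 1/288
3j²(3 5 4; 0 0 0) = Δ·Π!·Σ² = 20/1001  (sign +1)
sum: t=1:−1/576 t=2:+1/480 t=3:−1/8640 = 1/4320
3j²(3 5 4; 0 -2 2) = Δ·Π!·Σ² = 1/2145  (sign +1)
combine: 4πI² = 693·20/1001·1/2145 = 12/1859
take √, sign +1: I = 0.02266449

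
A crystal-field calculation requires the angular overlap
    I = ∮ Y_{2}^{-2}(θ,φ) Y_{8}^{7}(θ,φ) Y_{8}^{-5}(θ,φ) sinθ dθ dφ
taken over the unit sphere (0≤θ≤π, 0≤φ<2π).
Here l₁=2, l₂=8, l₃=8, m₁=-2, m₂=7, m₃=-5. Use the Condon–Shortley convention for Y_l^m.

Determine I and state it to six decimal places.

0.096220

Checks pass: Σm=0; 18 even; l₃=8∈[6,10].
(2·2+1)(2·8+1)(2·8+1) = 1445
Δ: 2! 2! 14! / 19! → 1/348840
sum: t=0:+1/116121600 t=1:−1/25401600 t=2:+1/116121600 = -1/45158400
3j²(2 8 8; 0 0 0) = Δ·Π!·Σ² = 24/1615  (sign -1)
sum: t=2:+1/24908083200 = 1/24908083200
3j²(2 8 8; -2 7 -5) = Δ·Π!·Σ² = 7/1292  (sign -1)
combine: 4πI² = 1445·24/1615·7/1292 = 42/361
take √, sign +1: I = 0.09622017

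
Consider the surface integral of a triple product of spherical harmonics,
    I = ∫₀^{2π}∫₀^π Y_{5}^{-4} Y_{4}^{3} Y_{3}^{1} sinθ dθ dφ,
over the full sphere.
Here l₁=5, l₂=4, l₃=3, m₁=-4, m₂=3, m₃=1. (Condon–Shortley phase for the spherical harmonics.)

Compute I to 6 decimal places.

Checks pass: Σm=0; 12 even; l₃=3∈[1,9].
(2·5+1)(2·4+1)(2·3+1) = 693
Δ: 6! 4! 2! / 13! → 1/180180
sum: t=2:+1/576 t=3:−1/144 t=4:+1/576 = -1/288
3j²(5 4 3; 0 0 0) = Δ·Π!·Σ² = 20/1001  (sign +1)
sum: t=5:−1/5760 t=6:+1/4320 = 1/17280
3j²(5 4 3; -4 3 1) = Δ·Π!·Σ² = 7/4290  (sign +1)
combine: 4πI² = 693·20/1001·7/4290 = 42/1859
take √, sign +1: I = 0.04240138

0.042401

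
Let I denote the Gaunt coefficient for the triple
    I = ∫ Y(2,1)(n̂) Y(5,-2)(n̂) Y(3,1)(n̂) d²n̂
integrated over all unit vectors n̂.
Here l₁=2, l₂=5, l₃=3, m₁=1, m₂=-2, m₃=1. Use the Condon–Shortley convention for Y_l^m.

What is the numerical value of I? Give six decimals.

m-sum 0 ✓  L=10 even ✓  3≤3≤7 ✓
Π(2lᵢ+1) = 5×11×7 = 385
triangle coeff Δ(2,5,3) = 1/2310
Σ_t [2,2]: t=2:+1/144 = 1/144
(3j)²=10/231 [(2 5 3; 0 0 0)], sign=-1
Σ_t [1,1]: t=1:−1/288 = -1/288
(3j)²=1/22 [(2 5 3; 1 -2 1)], sign=-1
⇒ 4πI² = 25/33
I = (+1)√(25/33/(4π)) = 0.24553200

0.245532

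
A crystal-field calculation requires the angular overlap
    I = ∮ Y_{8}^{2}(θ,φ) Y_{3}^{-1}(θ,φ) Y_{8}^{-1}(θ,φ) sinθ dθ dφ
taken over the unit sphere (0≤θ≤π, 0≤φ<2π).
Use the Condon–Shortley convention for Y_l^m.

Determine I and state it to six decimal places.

L=19 odd ⇒ parity kills the (l;000) factor ⇒ I = 0

0.000000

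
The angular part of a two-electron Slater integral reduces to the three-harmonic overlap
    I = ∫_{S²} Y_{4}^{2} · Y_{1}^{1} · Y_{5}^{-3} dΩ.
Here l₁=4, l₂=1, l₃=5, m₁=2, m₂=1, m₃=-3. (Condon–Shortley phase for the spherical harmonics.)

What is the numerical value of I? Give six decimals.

Rules hold: Σm=0, L=10 even, 3≤5≤5.
N = 9·3·11 = 297
Δ = 0!·8!·2!/11! = 1/495
Racah Σ t=0..0: t=0:+1/576 = 1/576
⇒ 3j(4 1 5; 0 0 0)² = 5/99, sgn -1
Racah Σ t=0..0: t=0:+1/2880 = 1/2880
⇒ 3j(4 1 5; 2 1 -3)² = 28/495, sgn +1
4πI² = N·(3j₀)²·(3jₘ)² = 28/33
I = -1·√(0.848485/4π) = -0.25984664

-0.259847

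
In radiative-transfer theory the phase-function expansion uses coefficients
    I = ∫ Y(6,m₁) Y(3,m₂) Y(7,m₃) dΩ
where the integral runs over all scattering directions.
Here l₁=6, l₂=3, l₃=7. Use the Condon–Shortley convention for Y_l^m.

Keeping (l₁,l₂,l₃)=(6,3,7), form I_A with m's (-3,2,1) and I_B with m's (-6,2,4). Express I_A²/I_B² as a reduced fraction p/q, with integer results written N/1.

Shared (l₁,l₂,l₃)=(6,3,7): N and (l;000)² cancel in I_A²/I_B².
A: Δ = 2!·10!·4!/17! = 1/2042040; Racah Σ t=1..2: t=1:−1/1935360 t=2:+1/362880 = 13/5806080; ⇒ 3j(6 3 7; -3 2 1)² = 195/10472, sgn +1
B: Δ = 2!·10!·4!/17! = 1/2042040; Racah Σ t=2..2: t=2:+1/43545600 = 1/43545600; ⇒ 3j(6 3 7; -6 2 4)² = 11/3094, sgn -1
I_A²/I_B² = (195/10472)/(11/3094) = 2535/484

2535/484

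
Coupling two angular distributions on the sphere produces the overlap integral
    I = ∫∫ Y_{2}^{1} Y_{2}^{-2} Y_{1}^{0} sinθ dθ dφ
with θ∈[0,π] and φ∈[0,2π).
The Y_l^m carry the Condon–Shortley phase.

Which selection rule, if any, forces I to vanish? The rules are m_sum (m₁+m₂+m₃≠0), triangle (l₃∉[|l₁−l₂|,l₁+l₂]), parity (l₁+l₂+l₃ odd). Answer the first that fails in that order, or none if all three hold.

m_sum

Σmᵢ = -1  ✗
l₃∈[|l₁−l₂|,l₁+l₂]=[0,4], have l₃=1
Σlᵢ = 5 ⇒ odd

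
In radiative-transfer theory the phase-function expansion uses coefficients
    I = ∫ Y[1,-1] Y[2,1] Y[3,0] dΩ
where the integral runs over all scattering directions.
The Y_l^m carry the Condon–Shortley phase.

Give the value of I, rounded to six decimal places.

0.143048

Checks pass: Σm=0; 6 even; l₃=3∈[1,3].
(2·1+1)(2·2+1)(2·3+1) = 105
Δ: 0! 2! 4! / 7! → 1/105
sum: t=0:+1/4 = 1/4
3j²(1 2 3; 0 0 0) = Δ·Π!·Σ² = 3/35  (sign -1)
sum: t=0:+1/12 = 1/12
3j²(1 2 3; -1 1 0) = Δ·Π!·Σ² = 1/35  (sign -1)
combine: 4πI² = 105·3/35·1/35 = 9/35
take √, sign +1: I = 0.14304817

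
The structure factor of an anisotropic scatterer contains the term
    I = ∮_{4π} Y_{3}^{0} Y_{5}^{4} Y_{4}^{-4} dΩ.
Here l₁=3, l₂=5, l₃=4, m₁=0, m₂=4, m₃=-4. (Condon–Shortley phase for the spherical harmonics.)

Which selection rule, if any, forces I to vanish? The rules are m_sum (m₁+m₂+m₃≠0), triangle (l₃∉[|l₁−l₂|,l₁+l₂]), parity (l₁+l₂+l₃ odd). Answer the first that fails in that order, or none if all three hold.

none

Σmᵢ = 0  ✓
l₃∈[|l₁−l₂|,l₁+l₂]=[2,8], have l₃=4  ✓
Σlᵢ = 12 ⇒ even  ✓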